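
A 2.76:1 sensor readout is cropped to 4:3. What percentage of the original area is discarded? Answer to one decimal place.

The height stays; only width is cut (since 4:3 is narrower than 2.76:1).
(1.333)/(2.760) ≈ 0.483 of the area survives, leaving 51.69% discarded.

51.7%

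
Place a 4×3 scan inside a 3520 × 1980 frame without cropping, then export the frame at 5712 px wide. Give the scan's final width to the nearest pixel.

4284 px

Fitted into 3520×1980, the scan spans the height; its width is 1980 × 4/3 ≈ 2640.00 px.
The frame scales by 5712/3520 = 1.6227; 2640.00 × 1.6227 ≈ 4284.00 px.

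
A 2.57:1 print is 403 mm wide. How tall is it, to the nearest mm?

157 mm

403 / 2.570 = 156.81.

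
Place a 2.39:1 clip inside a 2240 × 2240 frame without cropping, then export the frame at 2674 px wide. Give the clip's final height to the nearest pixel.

1119 px

At 2240×2240 the clip is width-limited, so height = 2240 / 2.390 ≈ 937.24 px.
Scaling 2240 → 2674 is ×1.1938, so the height becomes 937.24 × 1.1938 ≈ 1118.83 px.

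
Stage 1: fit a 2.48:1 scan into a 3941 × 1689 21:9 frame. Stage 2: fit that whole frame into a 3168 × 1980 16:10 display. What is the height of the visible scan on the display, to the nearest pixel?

1277 px

First fit — 2.48:1 into 3941×1689 spans the width: 3941.00 × 1589.11.
The 21:9 canvas is width-limited in 3168×1980, giving 3168.00 × 1357.71; scale factor 0.8039.
Applying the same ×0.8039: 1589.11 → 1277.42.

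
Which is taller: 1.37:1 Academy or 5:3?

1.37 and 5:3 = 1.667; 1.667 > 1.37. The smaller width-to-height ratio is the taller frame.

1.37:1 Academy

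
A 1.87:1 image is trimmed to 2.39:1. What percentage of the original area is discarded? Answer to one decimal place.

2.39:1 is wider than 1.87:1, so the crop keeps the full width and trims the height.
(1.870)/(2.390) ≈ 0.782 of the area survives, leaving 21.76% discarded.

21.8%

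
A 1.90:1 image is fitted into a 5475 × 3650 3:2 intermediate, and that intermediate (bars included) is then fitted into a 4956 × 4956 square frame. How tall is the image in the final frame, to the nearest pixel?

2608 px

1.90:1 in 5475×3650: fills the width, so the image is 5475.00 × 2881.58.
3:2 in 4956×4956: fills the width, so the intermediate becomes 4956.00 × 3304.00 — a scale of ×0.9052.
The image scales with it: height 2881.58 × 0.9052 ≈ 2608.42.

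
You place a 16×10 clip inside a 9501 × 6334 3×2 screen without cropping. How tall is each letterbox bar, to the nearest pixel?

198 px

16×10 (1.600) > 3×2 (1.500), so the clip fills the width.
That makes the image 5938.12 px tall (9501 × 10/16).
Black = 6334 − 5938.12 = 395.88 px, or 197.94 per bar.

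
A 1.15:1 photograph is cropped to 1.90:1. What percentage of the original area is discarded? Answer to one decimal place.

Going from 1.15:1 to 1.90:1 means cutting height while keeping width.
Area ratio = (1.150)/(1.900) = 60.53%; the remaining 39.47% is cropped out.

39.5%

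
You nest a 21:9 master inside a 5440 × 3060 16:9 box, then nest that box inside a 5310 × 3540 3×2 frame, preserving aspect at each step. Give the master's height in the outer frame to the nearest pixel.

21:9 in 5440×3060: fills the width, so the master is 5440.00 × 2331.43.
16:9 in 5310×3540: fills the width, so the intermediate becomes 5310.00 × 2986.88 — a scale of ×0.9761.
The master scales with it: height 2331.43 × 0.9761 ≈ 2275.71.

2276 px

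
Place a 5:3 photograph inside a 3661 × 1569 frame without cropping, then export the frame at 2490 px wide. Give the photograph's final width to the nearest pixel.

At 3661×1569 the photograph is height-limited, so width = 1569 × 5/3 ≈ 2615.00 px.
The frame scales by 2490/3661 = 0.6801; 2615.00 × 0.6801 ≈ 1778.57 px.

1779 px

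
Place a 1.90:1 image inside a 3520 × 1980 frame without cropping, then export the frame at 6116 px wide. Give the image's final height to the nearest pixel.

3219 px

In the 3520×1980 frame the image fills the width: height = 3520 / 1.900 ≈ 1852.63 px.
The frame scales by 6116/3520 = 1.7375; 1852.63 × 1.7375 ≈ 3218.95 px.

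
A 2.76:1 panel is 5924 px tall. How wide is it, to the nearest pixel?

5924 × 2.760 = 16350.24.

16350 px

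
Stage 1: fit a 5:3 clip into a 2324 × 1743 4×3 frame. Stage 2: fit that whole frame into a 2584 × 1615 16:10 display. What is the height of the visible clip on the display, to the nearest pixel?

First fit — 5:3 into 2324×1743 spans the width: 2324.00 × 1394.40.
The 4×3 canvas is height-limited in 2584×1615, giving 2153.33 × 1615.00; scale factor 0.9266.
Applying the same ×0.9266: 1394.40 → 1292.00.

1292 px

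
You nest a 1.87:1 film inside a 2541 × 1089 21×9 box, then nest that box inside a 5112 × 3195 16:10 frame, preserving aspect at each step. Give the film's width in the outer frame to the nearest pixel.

First fit — 1.87:1 into 2541×1089 spans the height: 2036.43 × 1089.00.
21×9 in 5112×3195: fills the width, so the intermediate becomes 5112.00 × 2190.86 — a scale of ×2.0118.
So the film's width is 2036.43 × 2.0118 ≈ 4096.90.

4097 px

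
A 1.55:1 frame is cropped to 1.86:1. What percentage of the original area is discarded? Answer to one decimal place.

Going from 1.55:1 to 1.86:1 means cutting height while keeping width.
(1.550)/(1.860) ≈ 0.833 of the area survives, leaving 16.67% discarded.

16.7%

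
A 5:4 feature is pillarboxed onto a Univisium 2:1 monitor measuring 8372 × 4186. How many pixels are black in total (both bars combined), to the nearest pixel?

5:4 (1.250) < Univisium 2:1 (2.000), so the feature fills the height.
That makes the image 5232.5000 px wide (4186 × 5/4).
Leftover width: 8372 − 5232.5000 = 3139.5000 px.
That's 3139.5000 × 4186 ≈ 13141947 black pixels.

13141947 pixels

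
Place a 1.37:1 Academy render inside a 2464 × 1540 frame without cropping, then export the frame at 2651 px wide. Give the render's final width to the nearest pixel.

2270 px

In the 2464×1540 frame the render fills the height: width = 1540 × 1.370 ≈ 2109.80 px.
Resizing to 2651 px wide multiplies everything by 1.0759: 2109.80 → 2269.92 px.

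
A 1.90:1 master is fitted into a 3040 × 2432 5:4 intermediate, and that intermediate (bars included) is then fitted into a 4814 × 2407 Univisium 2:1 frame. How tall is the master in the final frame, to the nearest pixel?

Inside the 3040×2432 canvas the master is width-limited at 3040.00 × 1600.00.
5:4 in 4814×2407: fills the height, so the intermediate becomes 3008.75 × 2407.00 — a scale of ×0.9897.
So the master's height is 1600.00 × 0.9897 ≈ 1583.55.

1584 px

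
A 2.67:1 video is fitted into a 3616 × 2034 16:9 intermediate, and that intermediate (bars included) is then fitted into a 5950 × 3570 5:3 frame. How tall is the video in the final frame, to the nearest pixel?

2228 px

Inside the 3616×2034 canvas the video is width-limited at 3616.00 × 1354.31.
16:9 in 5950×3570: fills the width, so the intermediate becomes 5950.00 × 3346.88 — a scale of ×1.6455.
Applying the same ×1.6455: 1354.31 → 2228.46.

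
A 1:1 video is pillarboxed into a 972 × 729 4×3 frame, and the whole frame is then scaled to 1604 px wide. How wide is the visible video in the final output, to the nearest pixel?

1203 px

In the 972×729 frame the video fills the height: width = 729 × 1/1 ≈ 729.00 px.
Resizing to 1604 px wide multiplies everything by 1.6502: 729.00 → 1203.00 px.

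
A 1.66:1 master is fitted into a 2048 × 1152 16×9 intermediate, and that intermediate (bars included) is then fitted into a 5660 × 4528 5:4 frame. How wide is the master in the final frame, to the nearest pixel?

Inside the 2048×1152 canvas the master is height-limited at 1912.32 × 1152.00.
16×9 in 5660×4528: fills the width, so the intermediate becomes 5660.00 × 3183.75 — a scale of ×2.7637.
The master scales with it: width 1912.32 × 2.7637 ≈ 5285.02.

5285 px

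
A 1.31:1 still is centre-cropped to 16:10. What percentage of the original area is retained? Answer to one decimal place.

81.9%

Going from 1.31:1 to 16:10 means cutting height while keeping width.
Fraction kept = (1.310)/(1.600) ≈ 81.88%.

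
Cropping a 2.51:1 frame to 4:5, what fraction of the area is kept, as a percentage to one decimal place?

4:5 is narrower than 2.51:1, so the crop keeps the full height and trims the width.
Area ratio = (0.800)/(2.510) = 31.87% retained.

31.9%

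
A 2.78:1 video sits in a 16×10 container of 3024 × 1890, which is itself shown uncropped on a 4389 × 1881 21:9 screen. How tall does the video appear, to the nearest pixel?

1083 px

First fit — 2.78:1 into 3024×1890 spans the width: 3024.00 × 1087.77.
The 16×10 canvas is height-limited in 4389×1881, giving 3009.60 × 1881.00; scale factor 0.9952.
Applying the same ×0.9952: 1087.77 → 1082.59.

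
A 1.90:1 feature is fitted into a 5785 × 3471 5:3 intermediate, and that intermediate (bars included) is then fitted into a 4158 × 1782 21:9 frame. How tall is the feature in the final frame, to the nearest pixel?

First fit — 1.90:1 into 5785×3471 spans the width: 5785.00 × 3044.74.
The 5:3 canvas is height-limited in 4158×1782, giving 2970.00 × 1782.00; scale factor 0.5134.
So the feature's height is 3044.74 × 0.5134 ≈ 1563.16.

1563 px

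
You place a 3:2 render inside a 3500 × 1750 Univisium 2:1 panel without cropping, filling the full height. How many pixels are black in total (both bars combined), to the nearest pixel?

Content width = 1750 × 3/2 ≈ 2625.0000 px.
Leftover width: 3500 − 2625.0000 = 875.0000 px.
That's 875.0000 × 1750 ≈ 1531250 black pixels.

1531250 pixels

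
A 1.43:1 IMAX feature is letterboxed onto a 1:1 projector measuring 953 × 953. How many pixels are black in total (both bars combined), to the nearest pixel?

1.43:1 IMAX (1.430) > 1:1 (1.000), so the feature fills the width.
Content height = 953 / 1.430 ≈ 666.4336 px.
Black = 953 − 666.4336 = 286.5664 px.
Across the 953-px span: 286.5664 × 953 ≈ 273098 px.

273098 pixels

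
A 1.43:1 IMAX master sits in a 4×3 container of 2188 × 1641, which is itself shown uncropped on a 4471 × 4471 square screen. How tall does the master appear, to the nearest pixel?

1.43:1 IMAX in 2188×1641: fills the width, so the master is 2188.00 × 1530.07.
4×3 in 4471×4471: fills the width, so the intermediate becomes 4471.00 × 3353.25 — a scale of ×2.0434.
The master scales with it: height 1530.07 × 2.0434 ≈ 3126.57.

3127 px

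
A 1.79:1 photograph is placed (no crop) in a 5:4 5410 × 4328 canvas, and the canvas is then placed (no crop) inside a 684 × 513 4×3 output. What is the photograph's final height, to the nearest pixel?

358 px

1.79:1 in 5410×4328: fills the width, so the photograph is 5410.00 × 3022.35.
Second fit — the 5:4 canvas into 684×513 spans the height: 641.25 × 513.00 (×0.1185 from 5410×4328).
The photograph scales with it: height 3022.35 × 0.1185 ≈ 358.24.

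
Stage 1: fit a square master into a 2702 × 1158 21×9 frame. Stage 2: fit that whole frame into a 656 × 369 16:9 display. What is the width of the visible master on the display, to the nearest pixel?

281 px

square in 2702×1158: fills the height, so the master is 1158.00 × 1158.00.
The 21×9 canvas is width-limited in 656×369, giving 656.00 × 281.14; scale factor 0.2428.
Applying the same ×0.2428: 1158.00 → 281.14.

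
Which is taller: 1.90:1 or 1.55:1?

1.9 and 1.55; 1.9 > 1.55. The smaller width-to-height ratio is the taller frame.

1.55:1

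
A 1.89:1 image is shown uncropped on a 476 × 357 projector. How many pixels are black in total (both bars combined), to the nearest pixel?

50051 pixels

1.89:1 is wider than 4×3, so it spans the full width.
The image is 476 / 1.890 ≈ 251.8519 px tall.
357 − 251.8519 = 105.1481 px of bars.
Across the 476-px span: 105.1481 × 476 ≈ 50051 px.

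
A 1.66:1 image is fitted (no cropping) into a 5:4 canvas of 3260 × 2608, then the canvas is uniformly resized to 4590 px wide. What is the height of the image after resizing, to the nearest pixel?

Fitted into 3260×2608, the image spans the width; its height is 3260 / 1.660 ≈ 1963.86 px.
Scaling 3260 → 4590 is ×1.4080, so the height becomes 1963.86 × 1.4080 ≈ 2765.06 px.

2765 px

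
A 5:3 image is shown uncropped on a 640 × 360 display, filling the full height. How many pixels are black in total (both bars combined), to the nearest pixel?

14400 pixels

That makes the image 600.0000 px wide (360 × 5/3).
Black = 640 − 600.0000 = 40.0000 px.
Across the 360-px span: 40.0000 × 360 ≈ 14400 px.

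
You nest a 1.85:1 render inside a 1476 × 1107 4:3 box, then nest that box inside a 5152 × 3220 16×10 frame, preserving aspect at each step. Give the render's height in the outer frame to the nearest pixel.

2321 px

1.85:1 in 1476×1107: fills the width, so the render is 1476.00 × 797.84.
Second fit — the 4:3 canvas into 5152×3220 spans the height: 4293.33 × 3220.00 (×2.9088 from 1476×1107).
Applying the same ×2.9088: 797.84 → 2320.72.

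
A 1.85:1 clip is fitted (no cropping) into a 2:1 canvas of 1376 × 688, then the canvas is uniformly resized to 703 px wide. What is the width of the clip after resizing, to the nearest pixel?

650 px

At 1376×688 the clip is height-limited, so width = 688 × 1.850 ≈ 1272.80 px.
The frame scales by 703/1376 = 0.5109; 1272.80 × 0.5109 ≈ 650.27 px.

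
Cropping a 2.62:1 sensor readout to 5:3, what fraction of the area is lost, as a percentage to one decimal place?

36.4%

Going from 2.62:1 to 5:3 means cutting width while keeping height.
Fraction kept = (1.667)/(2.620) ≈ 63.61%, so 36.39% is lost.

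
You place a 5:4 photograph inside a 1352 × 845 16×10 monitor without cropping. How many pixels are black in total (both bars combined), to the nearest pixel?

5:4 (1.250) < 16×10 (1.600), so the photograph fills the height.
The photograph is 845 × 5/4 ≈ 1056.2500 px wide.
Leftover width: 1352 − 1056.2500 = 295.7500 px.
Bar area = 295.7500 × 845 ≈ 249909 px.

249909 pixels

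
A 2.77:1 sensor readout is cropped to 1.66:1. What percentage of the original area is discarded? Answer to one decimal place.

40.1%

The height stays; only width is cut (since 1.66:1 is narrower than 2.77:1).
Area ratio = (1.660)/(2.770) = 59.93%; the remaining 40.07% is cropped out.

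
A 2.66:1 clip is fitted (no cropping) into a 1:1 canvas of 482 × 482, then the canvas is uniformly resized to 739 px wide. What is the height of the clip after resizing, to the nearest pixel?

278 px

At 482×482 the clip is width-limited, so height = 482 / 2.660 ≈ 181.20 px.
Resizing to 739 px wide multiplies everything by 1.5332: 181.20 → 277.82 px.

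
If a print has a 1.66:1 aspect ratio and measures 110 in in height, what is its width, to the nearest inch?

183 in

At 1.66:1, 110 × 1.660 ≈ 182.60.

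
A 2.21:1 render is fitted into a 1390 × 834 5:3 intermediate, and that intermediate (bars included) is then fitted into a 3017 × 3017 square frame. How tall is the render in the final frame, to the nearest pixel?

Inside the 1390×834 canvas the render is width-limited at 1390.00 × 628.96.
5:3 in 3017×3017: fills the width, so the intermediate becomes 3017.00 × 1810.20 — a scale of ×2.1705.
Applying the same ×2.1705: 628.96 → 1365.16.

1365 px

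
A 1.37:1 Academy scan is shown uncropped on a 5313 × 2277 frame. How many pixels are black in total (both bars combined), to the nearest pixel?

1.37:1 Academy is narrower than 21×9, so it spans the full height.
Content width = 2277 × 1.370 ≈ 3119.4900 px.
5313 − 3119.4900 = 2193.5100 px of bars.
Bar area = 2193.5100 × 2277 ≈ 4994622 px.

4994622 pixels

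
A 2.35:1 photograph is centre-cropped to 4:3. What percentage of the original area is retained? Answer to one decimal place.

Going from 2.35:1 to 4:3 means cutting width while keeping height.
Area ratio = (1.333)/(2.350) = 56.74% retained.

56.7%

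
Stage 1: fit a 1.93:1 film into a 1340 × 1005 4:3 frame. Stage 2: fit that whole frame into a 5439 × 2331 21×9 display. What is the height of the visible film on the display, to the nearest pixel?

1610 px

First fit — 1.93:1 into 1340×1005 spans the width: 1340.00 × 694.30.
4:3 in 5439×2331: fills the height, so the intermediate becomes 3108.00 × 2331.00 — a scale of ×2.3194.
So the film's height is 694.30 × 2.3194 ≈ 1610.36.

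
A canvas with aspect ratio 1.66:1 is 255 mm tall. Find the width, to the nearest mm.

At 1.66:1, 255 × 1.660 ≈ 423.30.

423 mm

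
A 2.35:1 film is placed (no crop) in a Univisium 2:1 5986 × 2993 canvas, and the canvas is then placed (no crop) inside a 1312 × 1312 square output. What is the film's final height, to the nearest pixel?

2.35:1 in 5986×2993: fills the width, so the film is 5986.00 × 2547.23.
The Univisium 2:1 canvas is width-limited in 1312×1312, giving 1312.00 × 656.00; scale factor 0.2192.
The film scales with it: height 2547.23 × 0.2192 ≈ 558.30.

558 px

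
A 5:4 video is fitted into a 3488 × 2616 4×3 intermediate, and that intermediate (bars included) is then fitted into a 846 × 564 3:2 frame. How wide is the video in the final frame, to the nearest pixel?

705 px

5:4 in 3488×2616: fills the height, so the video is 3270.00 × 2616.00.
Second fit — the 4×3 canvas into 846×564 spans the height: 752.00 × 564.00 (×0.2156 from 3488×2616).
The video scales with it: width 3270.00 × 0.2156 ≈ 705.00.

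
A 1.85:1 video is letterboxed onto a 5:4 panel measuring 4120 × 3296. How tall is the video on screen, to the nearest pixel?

1.85:1 is wider than 5:4, so it spans the full width.
That makes the image 2227.03 px tall (4120 / 1.850).

2227 px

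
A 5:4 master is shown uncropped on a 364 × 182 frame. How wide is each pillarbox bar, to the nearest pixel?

5:4 is narrower than 2:1, so it spans the full height.
Content width = 182 × 5/4 ≈ 227.50 px.
Leftover width: 364 − 227.50 = 136.50 px → 68.25 each side.

68 px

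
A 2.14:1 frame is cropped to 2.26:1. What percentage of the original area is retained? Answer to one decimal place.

The width stays; only height is cut (since 2.26:1 is wider than 2.14:1).
Area ratio = (2.140)/(2.260) = 94.69% retained.

94.7%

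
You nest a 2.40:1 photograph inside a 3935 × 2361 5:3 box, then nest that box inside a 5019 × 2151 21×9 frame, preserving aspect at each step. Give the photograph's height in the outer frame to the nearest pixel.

1494 px

Inside the 3935×2361 canvas the photograph is width-limited at 3935.00 × 1639.58.
The 5:3 canvas is height-limited in 5019×2151, giving 3585.00 × 2151.00; scale factor 0.9111.
Applying the same ×0.9111: 1639.58 → 1493.75.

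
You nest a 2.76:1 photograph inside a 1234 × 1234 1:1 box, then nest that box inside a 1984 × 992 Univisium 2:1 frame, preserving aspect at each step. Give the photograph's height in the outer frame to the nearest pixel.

359 px

First fit — 2.76:1 into 1234×1234 spans the width: 1234.00 × 447.10.
The 1:1 canvas is height-limited in 1984×992, giving 992.00 × 992.00; scale factor 0.8039.
So the photograph's height is 447.10 × 0.8039 ≈ 359.42.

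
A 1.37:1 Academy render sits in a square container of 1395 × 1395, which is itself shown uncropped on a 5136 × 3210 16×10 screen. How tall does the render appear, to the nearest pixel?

1.37:1 Academy in 1395×1395: fills the width, so the render is 1395.00 × 1018.25.
The square canvas is height-limited in 5136×3210, giving 3210.00 × 3210.00; scale factor 2.3011.
So the render's height is 1018.25 × 2.3011 ≈ 2343.07.

2343 px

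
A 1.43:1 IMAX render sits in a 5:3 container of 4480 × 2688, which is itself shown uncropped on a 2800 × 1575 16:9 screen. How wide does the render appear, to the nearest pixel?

Inside the 4480×2688 canvas the render is height-limited at 3843.84 × 2688.00.
The 5:3 canvas is height-limited in 2800×1575, giving 2625.00 × 1575.00; scale factor 0.5859.
So the render's width is 3843.84 × 0.5859 ≈ 2252.25.

2252 px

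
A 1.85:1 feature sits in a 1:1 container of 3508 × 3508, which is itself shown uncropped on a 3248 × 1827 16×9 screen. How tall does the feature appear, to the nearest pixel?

988 px

First fit — 1.85:1 into 3508×3508 spans the width: 3508.00 × 1896.22.
1:1 in 3248×1827: fills the height, so the intermediate becomes 1827.00 × 1827.00 — a scale of ×0.5208.
Applying the same ×0.5208: 1896.22 → 987.57.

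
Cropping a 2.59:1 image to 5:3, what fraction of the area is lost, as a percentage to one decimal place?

35.6%

Going from 2.59:1 to 5:3 means cutting width while keeping height.
Area ratio = (1.667)/(2.590) = 64.35%; the remaining 35.65% is cropped out.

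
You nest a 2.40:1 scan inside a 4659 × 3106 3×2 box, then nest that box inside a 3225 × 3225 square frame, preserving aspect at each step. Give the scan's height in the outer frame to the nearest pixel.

Inside the 4659×3106 canvas the scan is width-limited at 4659.00 × 1941.25.
3×2 in 3225×3225: fills the width, so the intermediate becomes 3225.00 × 2150.00 — a scale of ×0.6922.
So the scan's height is 1941.25 × 0.6922 ≈ 1343.75.

1344 px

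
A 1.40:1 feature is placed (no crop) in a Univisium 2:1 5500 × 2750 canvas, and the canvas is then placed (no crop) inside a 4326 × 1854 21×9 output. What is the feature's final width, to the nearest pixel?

2596 px

1.40:1 in 5500×2750: fills the height, so the feature is 3850.00 × 2750.00.
The Univisium 2:1 canvas is height-limited in 4326×1854, giving 3708.00 × 1854.00; scale factor 0.6742.
The feature scales with it: width 3850.00 × 0.6742 ≈ 2595.60.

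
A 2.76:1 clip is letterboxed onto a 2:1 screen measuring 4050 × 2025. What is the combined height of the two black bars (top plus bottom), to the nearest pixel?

558 px

Since 2.760 > 2.000, the clip is width-limited.
The clip is 4050 / 2.760 ≈ 1467.39 px tall.
Black = 2025 − 1467.39 = 557.61 px.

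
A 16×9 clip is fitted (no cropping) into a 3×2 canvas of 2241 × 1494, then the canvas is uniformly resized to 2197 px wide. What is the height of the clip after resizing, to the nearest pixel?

In the 2241×1494 frame the clip fills the width: height = 2241 × 9/16 ≈ 1260.56 px.
The frame scales by 2197/2241 = 0.9804; 1260.56 × 0.9804 ≈ 1235.81 px.

1236 px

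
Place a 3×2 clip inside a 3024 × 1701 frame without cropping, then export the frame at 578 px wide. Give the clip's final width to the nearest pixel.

488 px

In the 3024×1701 frame the clip fills the height: width = 1701 × 3/2 ≈ 2551.50 px.
The frame scales by 578/3024 = 0.1911; 2551.50 × 0.1911 ≈ 487.69 px.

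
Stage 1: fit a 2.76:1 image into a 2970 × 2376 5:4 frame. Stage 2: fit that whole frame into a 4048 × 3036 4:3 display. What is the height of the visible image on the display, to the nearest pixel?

2.76:1 in 2970×2376: fills the width, so the image is 2970.00 × 1076.09.
5:4 in 4048×3036: fills the height, so the intermediate becomes 3795.00 × 3036.00 — a scale of ×1.2778.
So the image's height is 1076.09 × 1.2778 ≈ 1375.00.

1375 px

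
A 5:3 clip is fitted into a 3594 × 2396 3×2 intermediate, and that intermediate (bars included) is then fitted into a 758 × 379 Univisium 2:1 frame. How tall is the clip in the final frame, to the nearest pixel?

First fit — 5:3 into 3594×2396 spans the width: 3594.00 × 2156.40.
The 3×2 canvas is height-limited in 758×379, giving 568.50 × 379.00; scale factor 0.1582.
So the clip's height is 2156.40 × 0.1582 ≈ 341.10.

341 px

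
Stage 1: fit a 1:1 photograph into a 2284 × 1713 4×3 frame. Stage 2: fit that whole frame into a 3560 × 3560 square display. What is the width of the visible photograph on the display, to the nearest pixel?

2670 px

1:1 in 2284×1713: fills the height, so the photograph is 1713.00 × 1713.00.
Second fit — the 4×3 canvas into 3560×3560 spans the width: 3560.00 × 2670.00 (×1.5587 from 2284×1713).
So the photograph's width is 1713.00 × 1.5587 ≈ 2670.00.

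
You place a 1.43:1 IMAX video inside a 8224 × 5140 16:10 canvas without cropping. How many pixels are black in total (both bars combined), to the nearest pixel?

Since 1.430 < 1.600, the video is height-limited.
Content width = 5140 × 1.430 ≈ 7350.2000 px.
Black = 8224 − 7350.2000 = 873.8000 px.
That's 873.8000 × 5140 ≈ 4491332 black pixels.

4491332 pixels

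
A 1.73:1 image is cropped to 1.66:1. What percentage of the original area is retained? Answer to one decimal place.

96.0%

The height stays; only width is cut (since 1.66:1 is narrower than 1.73:1).
Fraction kept = (1.660)/(1.730) ≈ 95.95%.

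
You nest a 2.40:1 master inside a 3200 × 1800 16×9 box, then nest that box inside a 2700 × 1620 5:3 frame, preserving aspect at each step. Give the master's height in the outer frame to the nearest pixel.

Inside the 3200×1800 canvas the master is width-limited at 3200.00 × 1333.33.
The 16×9 canvas is width-limited in 2700×1620, giving 2700.00 × 1518.75; scale factor 0.8438.
The master scales with it: height 1333.33 × 0.8438 ≈ 1125.00.

1125 px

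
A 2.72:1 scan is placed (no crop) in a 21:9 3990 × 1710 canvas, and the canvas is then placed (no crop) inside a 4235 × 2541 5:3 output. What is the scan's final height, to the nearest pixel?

1557 px

First fit — 2.72:1 into 3990×1710 spans the width: 3990.00 × 1466.91.
21:9 in 4235×2541: fills the width, so the intermediate becomes 4235.00 × 1815.00 — a scale of ×1.0614.
Applying the same ×1.0614: 1466.91 → 1556.99.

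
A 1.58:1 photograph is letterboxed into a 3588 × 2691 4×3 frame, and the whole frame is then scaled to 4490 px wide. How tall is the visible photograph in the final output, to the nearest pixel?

In the 3588×2691 frame the photograph fills the width: height = 3588 / 1.580 ≈ 2270.89 px.
Resizing to 4490 px wide multiplies everything by 1.2514: 2270.89 → 2841.77 px.

2842 px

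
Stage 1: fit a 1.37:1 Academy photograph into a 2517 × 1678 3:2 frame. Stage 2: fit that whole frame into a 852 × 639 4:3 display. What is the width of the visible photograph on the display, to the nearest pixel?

Inside the 2517×1678 canvas the photograph is height-limited at 2298.86 × 1678.00.
The 3:2 canvas is width-limited in 852×639, giving 852.00 × 568.00; scale factor 0.3385.
Applying the same ×0.3385: 2298.86 → 778.16.

778 px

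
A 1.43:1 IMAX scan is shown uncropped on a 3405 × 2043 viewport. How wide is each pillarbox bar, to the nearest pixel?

1.43:1 IMAX (1.430) < 5:3 (1.667), so the scan fills the height.
Content width = 2043 × 1.430 ≈ 2921.49 px.
Black = 3405 − 2921.49 = 483.51 px, or 241.75 per bar.

242 px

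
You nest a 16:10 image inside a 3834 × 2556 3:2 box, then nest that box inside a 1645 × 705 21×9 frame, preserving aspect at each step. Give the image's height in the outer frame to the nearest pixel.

661 px

First fit — 16:10 into 3834×2556 spans the width: 3834.00 × 2396.25.
The 3:2 canvas is height-limited in 1645×705, giving 1057.50 × 705.00; scale factor 0.2758.
The image scales with it: height 2396.25 × 0.2758 ≈ 660.94.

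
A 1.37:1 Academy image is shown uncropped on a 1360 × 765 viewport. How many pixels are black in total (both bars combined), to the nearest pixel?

1.37:1 Academy (1.370) < 16:9 (1.778), so the image fills the height.
That makes the image 1048.0500 px wide (765 × 1.370).
Leftover width: 1360 − 1048.0500 = 311.9500 px.
That's 311.9500 × 765 ≈ 238642 black pixels.

238642 pixels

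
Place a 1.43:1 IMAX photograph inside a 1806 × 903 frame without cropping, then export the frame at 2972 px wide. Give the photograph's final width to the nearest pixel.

2125 px

At 1806×903 the photograph is height-limited, so width = 903 × 1.430 ≈ 1291.29 px.
Scaling 1806 → 2972 is ×1.6456, so the width becomes 1291.29 × 1.6456 ≈ 2124.98 px.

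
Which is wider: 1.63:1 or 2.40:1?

2.40:1

1.63 and 2.4; 2.4 > 1.63.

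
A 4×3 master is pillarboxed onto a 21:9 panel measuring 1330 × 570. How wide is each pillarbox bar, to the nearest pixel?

4×3 is narrower than 21:9, so it spans the full height.
That makes the image 760.00 px wide (570 × 4/3).
1330 − 760.00 = 570.00 px of bars (285.00 each).

285 px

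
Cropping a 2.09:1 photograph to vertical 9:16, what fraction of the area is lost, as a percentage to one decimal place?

73.1%

vertical 9:16 is narrower than 2.09:1, so the crop keeps the full height and trims the width.
(0.562)/(2.090) ≈ 0.269 of the area survives, leaving 73.09% discarded.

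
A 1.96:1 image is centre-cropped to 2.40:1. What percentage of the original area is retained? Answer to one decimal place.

2.40:1 is wider than 1.96:1, so the crop keeps the full width and trims the height.
Fraction kept = (1.960)/(2.400) ≈ 81.67%.

81.7%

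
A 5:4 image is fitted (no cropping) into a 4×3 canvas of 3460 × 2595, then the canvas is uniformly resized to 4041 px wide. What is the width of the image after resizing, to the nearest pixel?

3788 px

In the 3460×2595 frame the image fills the height: width = 2595 × 5/4 ≈ 3243.75 px.
The frame scales by 4041/3460 = 1.1679; 3243.75 × 1.1679 ≈ 3788.44 px.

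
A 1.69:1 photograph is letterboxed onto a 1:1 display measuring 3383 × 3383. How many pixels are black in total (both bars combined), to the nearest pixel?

1.69:1 is wider than 1:1, so it spans the full width.
Content height = 3383 / 1.690 ≈ 2001.7751 px.
3383 − 2001.7751 = 1381.2249 px of bars.
That's 1381.2249 × 3383 ≈ 4672684 black pixels.

4672684 pixels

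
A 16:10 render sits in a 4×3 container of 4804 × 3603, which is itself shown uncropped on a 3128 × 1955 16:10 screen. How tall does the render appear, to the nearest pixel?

1629 px

16:10 in 4804×3603: fills the width, so the render is 4804.00 × 3002.50.
The 4×3 canvas is height-limited in 3128×1955, giving 2606.67 × 1955.00; scale factor 0.5426.
The render scales with it: height 3002.50 × 0.5426 ≈ 1629.17.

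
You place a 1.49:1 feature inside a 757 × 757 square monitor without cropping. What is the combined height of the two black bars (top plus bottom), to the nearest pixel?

249 px

1.49:1 is wider than square, so it spans the full width.
The feature is 757 / 1.490 ≈ 508.05 px tall.
Leftover height: 757 − 508.05 = 248.95 px.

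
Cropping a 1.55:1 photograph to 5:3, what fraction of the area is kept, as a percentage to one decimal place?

93.0%

Going from 1.55:1 to 5:3 means cutting height while keeping width.
(1.550)/(1.667) ≈ 0.930 of the area survives.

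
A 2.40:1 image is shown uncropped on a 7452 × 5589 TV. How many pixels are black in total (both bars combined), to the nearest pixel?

2.40:1 is wider than 4:3, so it spans the full width.
That makes the image 3105.0000 px tall (7452 / 2.400).
Black = 5589 − 3105.0000 = 2484.0000 px.
Across the 7452-px span: 2484.0000 × 7452 ≈ 18510768 px.

18510768 pixels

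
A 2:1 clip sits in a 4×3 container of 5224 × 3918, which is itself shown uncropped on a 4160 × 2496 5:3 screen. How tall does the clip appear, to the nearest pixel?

1664 px

First fit — 2:1 into 5224×3918 spans the width: 5224.00 × 2612.00.
Second fit — the 4×3 canvas into 4160×2496 spans the height: 3328.00 × 2496.00 (×0.6371 from 5224×3918).
So the clip's height is 2612.00 × 0.6371 ≈ 1664.00.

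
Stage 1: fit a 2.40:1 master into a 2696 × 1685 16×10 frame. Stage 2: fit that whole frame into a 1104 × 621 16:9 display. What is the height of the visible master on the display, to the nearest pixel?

414 px

First fit — 2.40:1 into 2696×1685 spans the width: 2696.00 × 1123.33.
16×10 in 1104×621: fills the height, so the intermediate becomes 993.60 × 621.00 — a scale of ×0.3685.
So the master's height is 1123.33 × 0.3685 ≈ 414.00.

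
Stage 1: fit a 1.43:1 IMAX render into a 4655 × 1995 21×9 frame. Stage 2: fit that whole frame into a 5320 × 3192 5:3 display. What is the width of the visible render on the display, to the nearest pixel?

Inside the 4655×1995 canvas the render is height-limited at 2852.85 × 1995.00.
Second fit — the 21×9 canvas into 5320×3192 spans the width: 5320.00 × 2280.00 (×1.1429 from 4655×1995).
Applying the same ×1.1429: 2852.85 → 3260.40.

3260 px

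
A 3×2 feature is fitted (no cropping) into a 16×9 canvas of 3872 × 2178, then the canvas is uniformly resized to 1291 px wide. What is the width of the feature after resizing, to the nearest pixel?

At 3872×2178 the feature is height-limited, so width = 2178 × 3/2 ≈ 3267.00 px.
The frame scales by 1291/3872 = 0.3334; 3267.00 × 0.3334 ≈ 1089.28 px.

1089 px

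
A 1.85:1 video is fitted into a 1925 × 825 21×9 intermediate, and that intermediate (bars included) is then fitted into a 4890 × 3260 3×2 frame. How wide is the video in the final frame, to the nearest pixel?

Inside the 1925×825 canvas the video is height-limited at 1526.25 × 825.00.
Second fit — the 21×9 canvas into 4890×3260 spans the width: 4890.00 × 2095.71 (×2.5403 from 1925×825).
So the video's width is 1526.25 × 2.5403 ≈ 3877.07.

3877 px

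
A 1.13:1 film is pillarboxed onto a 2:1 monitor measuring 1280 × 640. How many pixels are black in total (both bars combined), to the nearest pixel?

1.13:1 is narrower than 2:1, so it spans the full height.
Content width = 640 × 1.130 ≈ 723.2000 px.
Leftover width: 1280 − 723.2000 = 556.8000 px.
Bar area = 556.8000 × 640 ≈ 356352 px.

356352 pixels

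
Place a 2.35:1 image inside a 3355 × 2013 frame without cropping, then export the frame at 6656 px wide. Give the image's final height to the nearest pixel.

2832 px

In the 3355×2013 frame the image fills the width: height = 3355 / 2.350 ≈ 1427.66 px.
Resizing to 6656 px wide multiplies everything by 1.9839: 1427.66 → 2832.34 px.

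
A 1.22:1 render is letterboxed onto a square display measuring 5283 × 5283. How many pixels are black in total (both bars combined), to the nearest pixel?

5032967 pixels

1.22:1 (1.220) > square (1.000), so the render fills the width.
The render is 5283 / 1.220 ≈ 4330.3279 px tall.
5283 − 4330.3279 = 952.6721 px of bars.
That's 952.6721 × 5283 ≈ 5032967 black pixels.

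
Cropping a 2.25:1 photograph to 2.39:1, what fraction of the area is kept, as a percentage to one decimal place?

Going from 2.25:1 to 2.39:1 means cutting height while keeping width.
Fraction kept = (2.250)/(2.390) ≈ 94.14%.

94.1%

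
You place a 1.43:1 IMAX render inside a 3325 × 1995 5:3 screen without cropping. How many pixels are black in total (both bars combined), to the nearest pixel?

Since 1.430 < 1.667, the render is height-limited.
The render is 1995 × 1.430 ≈ 2852.8500 px wide.
Leftover width: 3325 − 2852.8500 = 472.1500 px.
Bar area = 472.1500 × 1995 ≈ 941939 px.

941939 pixels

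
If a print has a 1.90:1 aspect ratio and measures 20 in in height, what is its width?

38 in

Width = 20 × 1.900 = 38.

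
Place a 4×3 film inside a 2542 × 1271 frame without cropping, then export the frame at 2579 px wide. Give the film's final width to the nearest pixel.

In the 2542×1271 frame the film fills the height: width = 1271 × 4/3 ≈ 1694.67 px.
Scaling 2542 → 2579 is ×1.0146, so the width becomes 1694.67 × 1.0146 ≈ 1719.33 px.

1719 px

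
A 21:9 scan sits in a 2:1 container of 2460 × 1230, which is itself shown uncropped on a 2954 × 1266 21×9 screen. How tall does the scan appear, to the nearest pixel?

21:9 in 2460×1230: fills the width, so the scan is 2460.00 × 1054.29.
The 2:1 canvas is height-limited in 2954×1266, giving 2532.00 × 1266.00; scale factor 1.0293.
The scan scales with it: height 1054.29 × 1.0293 ≈ 1085.14.

1085 px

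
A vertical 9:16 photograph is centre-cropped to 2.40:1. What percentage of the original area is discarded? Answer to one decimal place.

76.6%

The width stays; only height is cut (since 2.40:1 is wider than vertical 9:16).
Area ratio = (0.562)/(2.400) = 23.44%; the remaining 76.56% is cropped out.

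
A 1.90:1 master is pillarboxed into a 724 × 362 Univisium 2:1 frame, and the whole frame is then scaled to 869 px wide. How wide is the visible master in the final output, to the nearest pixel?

826 px

In the 724×362 frame the master fills the height: width = 362 × 1.900 ≈ 687.80 px.
Resizing to 869 px wide multiplies everything by 1.2003: 687.80 → 825.55 px.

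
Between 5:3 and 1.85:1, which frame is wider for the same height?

5:3 = 1.667 and 1.85; 1.85 > 1.667.

1.85:1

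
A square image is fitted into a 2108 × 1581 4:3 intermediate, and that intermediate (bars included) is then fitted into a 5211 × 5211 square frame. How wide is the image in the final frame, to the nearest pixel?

square in 2108×1581: fills the height, so the image is 1581.00 × 1581.00.
Second fit — the 4:3 canvas into 5211×5211 spans the width: 5211.00 × 3908.25 (×2.4720 from 2108×1581).
Applying the same ×2.4720: 1581.00 → 3908.25.

3908 px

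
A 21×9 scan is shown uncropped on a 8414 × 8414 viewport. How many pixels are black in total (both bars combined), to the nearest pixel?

40454512 pixels

Since 2.333 > 1.000, the scan is width-limited.
That makes the image 3606.0000 px tall (8414 × 9/21).
Black = 8414 − 3606.0000 = 4808.0000 px.
Bar area = 4808.0000 × 8414 ≈ 40454512 px.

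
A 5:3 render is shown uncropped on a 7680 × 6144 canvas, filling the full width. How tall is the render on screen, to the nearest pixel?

The render is 7680 × 3/5 ≈ 4608.00 px tall.

4608 px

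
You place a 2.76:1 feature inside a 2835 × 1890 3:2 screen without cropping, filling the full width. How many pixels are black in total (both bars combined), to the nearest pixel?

That makes the image 1027.1739 px tall (2835 / 2.760).
Black = 1890 − 1027.1739 = 862.8261 px.
Across the 2835-px span: 862.8261 × 2835 ≈ 2446112 px.

2446112 pixels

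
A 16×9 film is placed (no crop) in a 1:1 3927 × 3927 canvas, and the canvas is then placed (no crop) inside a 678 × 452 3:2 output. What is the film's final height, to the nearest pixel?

254 px

16×9 in 3927×3927: fills the width, so the film is 3927.00 × 2208.94.
1:1 in 678×452: fills the height, so the intermediate becomes 452.00 × 452.00 — a scale of ×0.1151.
The film scales with it: height 2208.94 × 0.1151 ≈ 254.25.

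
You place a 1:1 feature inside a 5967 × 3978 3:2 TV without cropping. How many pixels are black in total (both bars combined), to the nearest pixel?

1:1 (1.000) < 3:2 (1.500), so the feature fills the height.
Content width = 3978 × 1/1 ≈ 3978.0000 px.
Black = 5967 − 3978.0000 = 1989.0000 px.
Bar area = 1989.0000 × 3978 ≈ 7912242 px.

7912242 pixels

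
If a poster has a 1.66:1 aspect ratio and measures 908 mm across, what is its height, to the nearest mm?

547 mm

At 1.66:1, 908 / 1.660 ≈ 546.99.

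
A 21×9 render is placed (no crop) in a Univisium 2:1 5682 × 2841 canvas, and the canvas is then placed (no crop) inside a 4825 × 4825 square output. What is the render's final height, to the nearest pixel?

2068 px

21×9 in 5682×2841: fills the width, so the render is 5682.00 × 2435.14.
Univisium 2:1 in 4825×4825: fills the width, so the intermediate becomes 4825.00 × 2412.50 — a scale of ×0.8492.
So the render's height is 2435.14 × 0.8492 ≈ 2067.86.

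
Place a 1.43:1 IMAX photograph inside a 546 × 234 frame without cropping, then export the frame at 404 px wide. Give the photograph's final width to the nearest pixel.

At 546×234 the photograph is height-limited, so width = 234 × 1.430 ≈ 334.62 px.
The frame scales by 404/546 = 0.7399; 334.62 × 0.7399 ≈ 247.59 px.

248 px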